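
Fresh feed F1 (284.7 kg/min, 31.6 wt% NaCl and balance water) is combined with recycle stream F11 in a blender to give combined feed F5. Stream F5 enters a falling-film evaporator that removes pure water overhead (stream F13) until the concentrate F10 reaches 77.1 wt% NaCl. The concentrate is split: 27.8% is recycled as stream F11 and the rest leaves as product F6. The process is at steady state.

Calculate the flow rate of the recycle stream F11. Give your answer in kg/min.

44.93 kg/min

Overall NaCl balance (none leaves overhead): NaCl in fresh feed = NaCl in product, i.e. 284.7×0.316 = (1−0.278)·F10·0.771.
F10 = 89.965/(0.771×0.722) = 161.62 kg/min.
Recycle F11 = 0.278×161.62 = 44.929 kg/min.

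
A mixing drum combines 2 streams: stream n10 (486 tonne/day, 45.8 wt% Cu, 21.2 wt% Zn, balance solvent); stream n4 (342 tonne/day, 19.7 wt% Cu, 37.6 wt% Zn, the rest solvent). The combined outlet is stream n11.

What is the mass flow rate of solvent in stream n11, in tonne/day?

306.4 tonne/day

solvent out = solvent in = 486×0.330 + 342×0.427 = 306.41 tonne/day.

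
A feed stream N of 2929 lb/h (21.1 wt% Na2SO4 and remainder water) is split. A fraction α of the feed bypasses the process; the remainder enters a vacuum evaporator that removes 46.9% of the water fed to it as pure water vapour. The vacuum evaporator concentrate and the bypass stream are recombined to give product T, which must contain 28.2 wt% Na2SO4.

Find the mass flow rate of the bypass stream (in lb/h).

936.1 lb/h

All 2929×0.211 = 618.02 lb/h of Na2SO4 reaches T, so T = 618.02/0.282 = 2191.6 lb/h and vapour = 737.44 lb/h.
The evaporator receives (1−α)·2929 of feed at 0.789 water and removes 0.469 of that water:
0.469×0.789×(1−α)×2929 = 737.44
(1−α) = 737.44/1083.9 = 0.6804;  α = 0.3196.
Bypass flow = 0.3196×2929 = 936.13 lb/h.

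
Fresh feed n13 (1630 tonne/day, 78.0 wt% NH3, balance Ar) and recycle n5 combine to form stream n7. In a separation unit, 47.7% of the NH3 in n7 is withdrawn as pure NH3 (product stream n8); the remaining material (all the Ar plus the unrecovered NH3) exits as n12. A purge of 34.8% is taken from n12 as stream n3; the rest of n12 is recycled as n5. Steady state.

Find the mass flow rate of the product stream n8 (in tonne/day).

920.3 tonne/day

NH3 in n7: m_A = 1630×0.780 + (1−0.348)·(1−0.477)·m_A, so m_A = 1271.4/0.6590 = 1929.3 tonne/day.
Product n8 = 0.477×1929.3 = 920.26 tonne/day.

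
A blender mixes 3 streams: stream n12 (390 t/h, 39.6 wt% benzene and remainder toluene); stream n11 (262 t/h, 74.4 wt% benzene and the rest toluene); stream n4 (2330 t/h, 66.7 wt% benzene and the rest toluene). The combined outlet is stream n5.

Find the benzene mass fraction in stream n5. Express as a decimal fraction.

Total flow out = 390 + 262 + 2330 = 2982 t/h.
benzene in = 390×0.396 + 262×0.744 + 2330×0.667 = 1903.5 t/h.
benzene mass fraction in n5 = 1903.5/2982 = 0.638.

0.638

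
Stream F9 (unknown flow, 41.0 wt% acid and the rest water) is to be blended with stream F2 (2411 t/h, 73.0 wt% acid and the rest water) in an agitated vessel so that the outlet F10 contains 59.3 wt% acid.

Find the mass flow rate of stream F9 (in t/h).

Let F9 be the unknown flow. Total out = 2411 + F9.
acid balance: 1760 + 0.410·F9 = 0.593·(2411 + F9)
(0.410 − 0.593)·F9 = 0.593×2411 − 1760 = -330.31
F9 = -330.31 / -0.183 = 1805 t/h

1805 t/h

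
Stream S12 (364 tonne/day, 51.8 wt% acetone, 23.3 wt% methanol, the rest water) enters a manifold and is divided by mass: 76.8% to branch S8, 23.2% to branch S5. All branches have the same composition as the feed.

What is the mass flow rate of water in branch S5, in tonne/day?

21.03 tonne/day

Branch S5 total = 0.232×364 = 84.448 tonne/day.
water in S5 = 0.249×84.448 = 21.028 tonne/day.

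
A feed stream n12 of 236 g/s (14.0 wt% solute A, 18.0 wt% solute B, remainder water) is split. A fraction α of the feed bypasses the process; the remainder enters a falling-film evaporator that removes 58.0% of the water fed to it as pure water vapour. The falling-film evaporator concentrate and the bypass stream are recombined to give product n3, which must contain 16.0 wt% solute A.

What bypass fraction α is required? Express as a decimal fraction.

All 236×0.140 = 33.04 g/s of solute A reaches n3, so n3 = 33.04/0.160 = 206.5 g/s and vapour = 29.5 g/s.
The evaporator receives (1−α)·236 of feed at 0.680 water and removes 0.580 of that water:
0.580×0.680×(1−α)×236 = 29.5
(1−α) = 29.5/93.078 = 0.3169;  α = 0.6831.

0.683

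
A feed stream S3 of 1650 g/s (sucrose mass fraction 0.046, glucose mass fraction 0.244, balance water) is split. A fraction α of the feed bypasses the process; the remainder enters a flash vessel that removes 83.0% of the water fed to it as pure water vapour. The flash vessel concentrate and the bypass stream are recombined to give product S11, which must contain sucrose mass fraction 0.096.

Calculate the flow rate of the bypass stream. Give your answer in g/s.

191.7 g/s

All 1650×0.046 = 75.9 g/s of sucrose reaches S11, so S11 = 75.9/0.096 = 790.62 g/s and vapour = 859.38 g/s.
The evaporator receives (1−α)·1650 of feed at 0.710 water and removes 0.830 of that water:
0.830×0.710×(1−α)×1650 = 859.38
(1−α) = 859.38/972.34 = 0.8838;  α = 0.1162.
Bypass flow = 0.1162×1650 = 191.7 g/s.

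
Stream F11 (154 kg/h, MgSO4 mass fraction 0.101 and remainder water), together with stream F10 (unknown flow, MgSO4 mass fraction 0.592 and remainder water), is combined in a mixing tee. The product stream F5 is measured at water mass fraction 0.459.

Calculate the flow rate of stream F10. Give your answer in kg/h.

1329 kg/h

Let F10 be the unknown flow. Total out = 154 + F10.
water balance: 138.45 + 0.408·F10 = 0.459·(154 + F10)
(0.408 − 0.459)·F10 = 0.459×154 − 138.45 = -67.76
F10 = -67.76 / -0.051 = 1328.6 kg/h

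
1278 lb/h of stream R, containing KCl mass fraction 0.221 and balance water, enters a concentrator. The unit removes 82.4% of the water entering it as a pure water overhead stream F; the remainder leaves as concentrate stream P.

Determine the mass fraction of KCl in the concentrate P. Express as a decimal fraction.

0.617

KCl is not removed: 1278×0.221 = 282.44 lb/h of KCl enters P.
water entering = 1278×0.779 = 995.56 lb/h; overhead removed = 0.824×995.56 = 820.34 lb/h.
Concentrate = 1278 − 820.34 = 457.66 lb/h.
Mass fraction = 282.44/457.66 = 0.617.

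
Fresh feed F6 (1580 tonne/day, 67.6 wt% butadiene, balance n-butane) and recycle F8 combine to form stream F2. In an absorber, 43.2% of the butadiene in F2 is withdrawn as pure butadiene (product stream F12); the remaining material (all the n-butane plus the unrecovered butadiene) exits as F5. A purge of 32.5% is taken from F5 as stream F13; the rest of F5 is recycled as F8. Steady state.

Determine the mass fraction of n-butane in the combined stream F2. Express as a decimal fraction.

0.476

n-butane enters only via F6 and leaves only via the purge: 1580×0.324 = 0.325×(n-butane in F5), and the absorber passes all n-butane, so n-butane in F2 = n-butane in F5 = 1575.1 tonne/day.
butadiene in F2: m_A = 1580×0.676 + (1−0.325)·(1−0.432)·m_A, so m_A = 1068.1/0.6166 = 1732.2 tonne/day.
F2 = 1732.2 + 1575.1 = 3307.3 tonne/day.
n-butane fraction in F2 = 1575.1/3307.3 = 0.476.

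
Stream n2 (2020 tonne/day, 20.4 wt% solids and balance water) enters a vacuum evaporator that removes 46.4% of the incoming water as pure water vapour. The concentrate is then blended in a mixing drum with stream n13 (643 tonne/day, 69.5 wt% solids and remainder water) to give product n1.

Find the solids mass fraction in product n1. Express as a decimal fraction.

Vapour removed = 0.464×0.796×2020 = 746.07 tonne/day; concentrate = 1273.9 tonne/day.
solids reaching the mixer = 412.08 (from concentrate) + 643×0.695 = 858.96 tonne/day.
Product flow = 1273.9 + 643 = 1916.9 tonne/day; solids fraction = 0.448.

0.448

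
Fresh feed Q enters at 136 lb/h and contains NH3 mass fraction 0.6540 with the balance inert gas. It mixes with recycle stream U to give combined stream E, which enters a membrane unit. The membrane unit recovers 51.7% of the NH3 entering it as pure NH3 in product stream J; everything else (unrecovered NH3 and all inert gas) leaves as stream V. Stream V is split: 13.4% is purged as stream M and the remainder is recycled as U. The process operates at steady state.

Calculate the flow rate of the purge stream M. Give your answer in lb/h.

inert gas enters only via Q and leaves only via the purge: 136×0.346 = 0.134×(inert gas in V), and the membrane unit passes all inert gas, so inert gas in E = inert gas in V = 351.16 lb/h.
NH3 in E: m_A = 136×0.654 + (1−0.134)·(1−0.517)·m_A, so m_A = 88.944/0.5817 = 152.9 lb/h.
V = (1−0.517)×152.9 + 351.16 = 425.01 lb/h.
Purge M = 0.134×425.01 = 56.952 lb/h.

56.95 lb/h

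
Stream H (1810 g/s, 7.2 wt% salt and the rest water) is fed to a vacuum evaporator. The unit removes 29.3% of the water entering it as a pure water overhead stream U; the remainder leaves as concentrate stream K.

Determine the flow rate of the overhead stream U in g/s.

492.1 g/s

water entering = 1810×0.928 = 1679.7 g/s; overhead removed = 0.293×1679.7 = 492.15 g/s.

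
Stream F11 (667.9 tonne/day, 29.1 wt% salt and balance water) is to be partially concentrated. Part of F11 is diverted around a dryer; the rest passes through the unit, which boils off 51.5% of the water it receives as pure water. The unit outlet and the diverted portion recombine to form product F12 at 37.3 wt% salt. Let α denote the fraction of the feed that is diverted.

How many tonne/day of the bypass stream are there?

265.8 tonne/day

All 667.9×0.291 = 194.36 tonne/day of salt reaches F12, so F12 = 194.36/0.373 = 521.07 tonne/day and vapour = 146.83 tonne/day.
The evaporator receives (1−α)·667.9 of feed at 0.709 water and removes 0.515 of that water:
0.515×0.709×(1−α)×667.9 = 146.83
(1−α) = 146.83/243.87 = 0.6021;  α = 0.3979.
Bypass flow = 0.3979×667.9 = 265.77 tonne/day.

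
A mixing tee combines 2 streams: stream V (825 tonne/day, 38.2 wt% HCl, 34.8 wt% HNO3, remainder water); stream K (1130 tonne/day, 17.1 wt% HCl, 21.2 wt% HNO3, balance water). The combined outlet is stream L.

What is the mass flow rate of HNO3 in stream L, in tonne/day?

HNO3 out = HNO3 in = 825×0.348 + 1130×0.212 = 526.66 tonne/day.

526.7 tonne/day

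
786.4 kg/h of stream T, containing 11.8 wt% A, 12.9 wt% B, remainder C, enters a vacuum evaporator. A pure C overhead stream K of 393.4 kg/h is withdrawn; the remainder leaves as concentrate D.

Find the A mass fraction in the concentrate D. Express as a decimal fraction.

A is not removed: 786.4×0.118 = 92.795 kg/h of A enters D.
Concentrate = 786.4 − 393.4 = 393 kg/h.
Mass fraction = 92.795/393 = 0.236.

0.236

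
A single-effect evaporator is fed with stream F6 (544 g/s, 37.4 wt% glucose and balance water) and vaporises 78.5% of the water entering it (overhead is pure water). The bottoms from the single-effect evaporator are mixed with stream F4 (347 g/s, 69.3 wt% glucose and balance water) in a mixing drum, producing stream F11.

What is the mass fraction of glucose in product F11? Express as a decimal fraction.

0.7118

Vapour removed = 0.785×0.626×544 = 267.33 g/s; concentrate = 276.67 g/s.
glucose reaching the mixer = 203.46 (from concentrate) + 347×0.693 = 443.93 g/s.
Product flow = 276.67 + 347 = 623.67 g/s; glucose fraction = 0.7118.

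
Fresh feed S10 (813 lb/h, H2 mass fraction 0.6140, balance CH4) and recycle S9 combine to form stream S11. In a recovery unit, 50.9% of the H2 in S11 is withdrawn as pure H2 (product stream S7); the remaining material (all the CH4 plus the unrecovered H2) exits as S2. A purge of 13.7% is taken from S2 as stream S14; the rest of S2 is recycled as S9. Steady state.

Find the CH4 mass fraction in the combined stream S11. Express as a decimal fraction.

CH4 enters only via S10 and leaves only via the purge: 813×0.386 = 0.137×(CH4 in S2), and the recovery unit passes all CH4, so CH4 in S11 = CH4 in S2 = 2290.6 lb/h.
H2 in S11: m_A = 813×0.614 + (1−0.137)·(1−0.509)·m_A, so m_A = 499.18/0.5763 = 866.23 lb/h.
S11 = 866.23 + 2290.6 = 3156.9 lb/h.
CH4 fraction in S11 = 2290.6/3156.9 = 0.7256.

0.7256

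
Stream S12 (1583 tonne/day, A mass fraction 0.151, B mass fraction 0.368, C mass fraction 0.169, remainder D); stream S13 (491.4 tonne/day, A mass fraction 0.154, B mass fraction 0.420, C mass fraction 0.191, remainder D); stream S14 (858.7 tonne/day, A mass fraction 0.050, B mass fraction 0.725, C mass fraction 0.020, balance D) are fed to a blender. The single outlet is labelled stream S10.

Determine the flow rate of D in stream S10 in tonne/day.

D out = D in = 1583×0.312 + 491.4×0.235 + 858.7×0.205 = 785.41 tonne/day.

785.4 tonne/day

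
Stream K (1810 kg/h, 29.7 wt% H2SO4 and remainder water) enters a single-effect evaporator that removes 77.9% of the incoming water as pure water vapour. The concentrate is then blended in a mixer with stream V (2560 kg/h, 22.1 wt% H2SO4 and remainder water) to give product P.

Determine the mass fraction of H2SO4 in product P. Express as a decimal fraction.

Vapour removed = 0.779×0.703×1810 = 991.22 kg/h; concentrate = 818.78 kg/h.
H2SO4 reaching the mixer = 537.57 (from concentrate) + 2560×0.221 = 1103.3 kg/h.
Product flow = 818.78 + 2560 = 3378.8 kg/h; H2SO4 fraction = 0.327.

0.327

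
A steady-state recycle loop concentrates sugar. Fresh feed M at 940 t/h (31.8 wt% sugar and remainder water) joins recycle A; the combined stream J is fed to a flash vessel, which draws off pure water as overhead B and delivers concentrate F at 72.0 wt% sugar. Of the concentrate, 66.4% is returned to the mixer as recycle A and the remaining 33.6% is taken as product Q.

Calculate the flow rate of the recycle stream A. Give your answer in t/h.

820.4 t/h

Overall sugar balance (none leaves overhead): sugar in fresh feed = sugar in product, i.e. 940×0.318 = (1−0.664)·F·0.720.
F = 298.92/(0.720×0.336) = 1235.6 t/h.
Recycle A = 0.664×1235.6 = 820.45 t/h.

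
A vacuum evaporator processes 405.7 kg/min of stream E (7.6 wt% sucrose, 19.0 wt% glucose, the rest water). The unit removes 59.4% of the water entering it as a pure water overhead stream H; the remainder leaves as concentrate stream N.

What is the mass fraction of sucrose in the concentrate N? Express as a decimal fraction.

0.135

sucrose is not removed: 405.7×0.076 = 30.833 kg/min of sucrose enters N.
water entering = 405.7×0.734 = 297.78 kg/min; overhead removed = 0.594×297.78 = 176.88 kg/min.
Concentrate = 405.7 − 176.88 = 228.82 kg/min.
Mass fraction = 30.833/228.82 = 0.135.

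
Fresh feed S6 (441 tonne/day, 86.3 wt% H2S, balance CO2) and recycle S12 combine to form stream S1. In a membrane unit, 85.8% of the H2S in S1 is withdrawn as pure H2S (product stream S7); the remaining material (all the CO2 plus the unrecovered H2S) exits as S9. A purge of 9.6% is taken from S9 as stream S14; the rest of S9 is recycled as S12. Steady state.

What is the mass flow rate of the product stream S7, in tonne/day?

374.6 tonne/day

H2S in S1: m_A = 441×0.863 + (1−0.096)·(1−0.858)·m_A, so m_A = 380.58/0.8716 = 436.63 tonne/day.
Product S7 = 0.858×436.63 = 374.63 tonne/day.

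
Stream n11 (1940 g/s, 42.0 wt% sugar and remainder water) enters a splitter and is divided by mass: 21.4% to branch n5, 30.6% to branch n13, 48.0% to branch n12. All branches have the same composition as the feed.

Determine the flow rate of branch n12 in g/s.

Branch n12 flow = 0.480×1940 = 931.2 g/s.

931.2 g/s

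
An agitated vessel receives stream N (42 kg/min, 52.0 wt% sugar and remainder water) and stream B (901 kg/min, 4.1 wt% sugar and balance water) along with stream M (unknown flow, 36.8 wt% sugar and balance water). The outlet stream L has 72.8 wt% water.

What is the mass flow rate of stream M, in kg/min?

2060 kg/min

Let M be the unknown flow. Total out = 943 + M.
water balance: 884.22 + 0.632·M = 0.728·(943 + M)
(0.632 − 0.728)·M = 0.728×943 − 884.22 = -197.71
M = -197.71 / -0.096 = 2059.5 kg/min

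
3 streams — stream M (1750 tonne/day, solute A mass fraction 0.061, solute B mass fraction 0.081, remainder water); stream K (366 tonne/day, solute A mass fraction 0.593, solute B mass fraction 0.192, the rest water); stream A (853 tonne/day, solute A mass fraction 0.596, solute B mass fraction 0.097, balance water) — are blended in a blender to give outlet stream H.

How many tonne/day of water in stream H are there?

water out = water in = 1750×0.858 + 366×0.215 + 853×0.307 = 1842.1 tonne/day.

1842 tonne/day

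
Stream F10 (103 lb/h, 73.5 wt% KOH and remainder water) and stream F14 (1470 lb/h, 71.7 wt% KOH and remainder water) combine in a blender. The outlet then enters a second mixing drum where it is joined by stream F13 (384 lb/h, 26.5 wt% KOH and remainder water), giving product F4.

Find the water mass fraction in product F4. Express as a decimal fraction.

Overall, product flow = 1957 lb/h.
water in = 103×0.265 + 1470×0.283 + 384×0.735 = 725.54 lb/h.
water fraction in F4 = 0.371.

0.371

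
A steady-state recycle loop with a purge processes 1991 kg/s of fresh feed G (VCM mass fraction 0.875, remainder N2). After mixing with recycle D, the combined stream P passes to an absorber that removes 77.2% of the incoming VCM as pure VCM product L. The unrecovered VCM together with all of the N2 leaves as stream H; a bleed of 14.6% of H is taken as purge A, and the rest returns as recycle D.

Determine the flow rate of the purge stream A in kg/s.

N2 enters only via G and leaves only via the purge: 1991×0.125 = 0.146×(N2 in H), and the absorber passes all N2, so N2 in P = N2 in H = 1704.6 kg/s.
VCM in P: m_A = 1991×0.875 + (1−0.146)·(1−0.772)·m_A, so m_A = 1742.1/0.8053 = 2163.4 kg/s.
H = (1−0.772)×2163.4 + 1704.6 = 2197.9 kg/s.
Purge A = 0.146×2197.9 = 320.89 kg/s.

320.9 kg/s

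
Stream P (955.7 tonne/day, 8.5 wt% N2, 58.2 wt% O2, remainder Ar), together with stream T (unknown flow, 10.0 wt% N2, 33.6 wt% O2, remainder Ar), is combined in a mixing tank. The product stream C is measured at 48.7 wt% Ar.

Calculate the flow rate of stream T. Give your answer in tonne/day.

Let T be the unknown flow. Total out = 955.7 + T.
Ar balance: 318.25 + 0.564·T = 0.487·(955.7 + T)
(0.564 − 0.487)·T = 0.487×955.7 − 318.25 = 147.18
T = 147.18 / 0.077 = 1911.4 tonne/day

1911 tonne/day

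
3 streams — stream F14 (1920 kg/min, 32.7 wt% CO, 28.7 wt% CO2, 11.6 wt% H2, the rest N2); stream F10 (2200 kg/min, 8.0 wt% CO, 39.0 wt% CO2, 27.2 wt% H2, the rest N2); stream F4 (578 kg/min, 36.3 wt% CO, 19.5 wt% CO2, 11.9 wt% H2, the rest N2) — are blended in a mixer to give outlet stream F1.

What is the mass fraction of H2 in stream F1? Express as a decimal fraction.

0.1894

Total flow out = 1920 + 2200 + 578 = 4698 kg/min.
H2 in = 1920×0.116 + 2200×0.272 + 578×0.119 = 889.9 kg/min.
H2 mass fraction in F1 = 889.9/4698 = 0.1894.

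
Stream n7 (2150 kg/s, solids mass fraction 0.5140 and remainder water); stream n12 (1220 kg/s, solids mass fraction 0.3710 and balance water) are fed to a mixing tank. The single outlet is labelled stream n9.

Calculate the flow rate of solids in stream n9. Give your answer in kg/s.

solids out = solids in = 2150×0.514 + 1220×0.371 = 1557.7 kg/s.

1558 kg/s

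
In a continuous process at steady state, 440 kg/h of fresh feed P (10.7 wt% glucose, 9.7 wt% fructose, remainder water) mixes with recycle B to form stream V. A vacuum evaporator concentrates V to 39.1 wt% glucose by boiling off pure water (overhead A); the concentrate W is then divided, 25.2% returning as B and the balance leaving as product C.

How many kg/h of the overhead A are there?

319.6 kg/h

Overall glucose balance (none leaves overhead): glucose in fresh feed = glucose in product, i.e. 440×0.107 = (1−0.252)·W·0.391.
W = 47.08/(0.391×0.748) = 160.97 kg/h.
Recycle B = 0.252×160.97 = 40.566 kg/h.
Combined feed V = 440 + 40.566 = 480.57 kg/h.
Overhead A = V − W = 480.57 − 160.97 = 319.59 kg/h.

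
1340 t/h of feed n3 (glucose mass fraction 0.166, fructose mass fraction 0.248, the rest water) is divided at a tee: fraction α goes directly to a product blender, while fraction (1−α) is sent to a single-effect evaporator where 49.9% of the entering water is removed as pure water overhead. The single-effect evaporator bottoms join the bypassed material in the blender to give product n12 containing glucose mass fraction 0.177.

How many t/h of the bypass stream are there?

1055 t/h

All 1340×0.166 = 222.44 t/h of glucose reaches n12, so n12 = 222.44/0.177 = 1256.7 t/h and vapour = 83.277 t/h.
The evaporator receives (1−α)·1340 of feed at 0.586 water and removes 0.499 of that water:
0.499×0.586×(1−α)×1340 = 83.277
(1−α) = 83.277/391.83 = 0.2125;  α = 0.7875.
Bypass flow = 0.7875×1340 = 1055.2 t/h.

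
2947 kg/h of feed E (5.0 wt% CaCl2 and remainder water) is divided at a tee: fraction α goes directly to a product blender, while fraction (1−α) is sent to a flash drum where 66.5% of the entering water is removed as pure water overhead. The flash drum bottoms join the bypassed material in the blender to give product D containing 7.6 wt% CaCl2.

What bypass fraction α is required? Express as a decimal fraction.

0.458

All 2947×0.050 = 147.35 kg/h of CaCl2 reaches D, so D = 147.35/0.076 = 1938.8 kg/h and vapour = 1008.2 kg/h.
The evaporator receives (1−α)·2947 of feed at 0.950 water and removes 0.665 of that water:
0.665×0.950×(1−α)×2947 = 1008.2
(1−α) = 1008.2/1861.8 = 0.5415;  α = 0.4585.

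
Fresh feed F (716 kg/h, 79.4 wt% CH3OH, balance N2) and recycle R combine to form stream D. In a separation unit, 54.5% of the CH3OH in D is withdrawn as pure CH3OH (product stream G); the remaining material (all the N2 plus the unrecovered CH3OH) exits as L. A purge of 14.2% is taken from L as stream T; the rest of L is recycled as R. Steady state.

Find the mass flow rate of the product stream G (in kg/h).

CH3OH in D: m_A = 716×0.794 + (1−0.142)·(1−0.545)·m_A, so m_A = 568.5/0.6096 = 932.57 kg/h.
Product G = 0.545×932.57 = 508.25 kg/h.

508.3 kg/h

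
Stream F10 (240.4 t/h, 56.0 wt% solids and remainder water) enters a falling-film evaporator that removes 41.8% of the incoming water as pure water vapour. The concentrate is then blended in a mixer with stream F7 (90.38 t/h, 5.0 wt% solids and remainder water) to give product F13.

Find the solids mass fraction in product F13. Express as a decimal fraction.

0.486

Vapour removed = 0.418×0.440×240.4 = 44.214 t/h; concentrate = 196.19 t/h.
solids reaching the mixer = 134.62 (from concentrate) + 90.38×0.050 = 139.14 t/h.
Product flow = 196.19 + 90.38 = 286.57 t/h; solids fraction = 0.486.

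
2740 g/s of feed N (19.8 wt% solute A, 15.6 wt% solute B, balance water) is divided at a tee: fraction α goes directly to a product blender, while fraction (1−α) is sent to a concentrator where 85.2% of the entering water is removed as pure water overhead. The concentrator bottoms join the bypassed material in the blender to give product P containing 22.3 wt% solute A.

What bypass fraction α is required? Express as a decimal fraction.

0.796

All 2740×0.198 = 542.52 g/s of solute A reaches P, so P = 542.52/0.223 = 2432.8 g/s and vapour = 307.17 g/s.
The evaporator receives (1−α)·2740 of feed at 0.646 water and removes 0.852 of that water:
0.852×0.646×(1−α)×2740 = 307.17
(1−α) = 307.17/1508.1 = 0.2037;  α = 0.7963.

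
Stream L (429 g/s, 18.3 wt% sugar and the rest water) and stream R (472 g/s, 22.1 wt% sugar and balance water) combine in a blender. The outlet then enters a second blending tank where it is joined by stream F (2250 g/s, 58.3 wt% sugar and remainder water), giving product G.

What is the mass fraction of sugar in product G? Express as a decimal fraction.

0.474

Overall, product flow = 3151 g/s.
sugar in = 429×0.183 + 472×0.221 + 2250×0.583 = 1494.6 g/s.
sugar fraction in G = 0.474.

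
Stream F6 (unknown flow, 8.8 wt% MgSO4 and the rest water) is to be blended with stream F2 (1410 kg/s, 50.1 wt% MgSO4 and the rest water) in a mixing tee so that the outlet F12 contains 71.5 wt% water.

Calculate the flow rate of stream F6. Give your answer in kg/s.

1546 kg/s

Let F6 be the unknown flow. Total out = 1410 + F6.
water balance: 703.59 + 0.912·F6 = 0.715·(1410 + F6)
(0.912 − 0.715)·F6 = 0.715×1410 − 703.59 = 304.56
F6 = 304.56 / 0.197 = 1546 kg/s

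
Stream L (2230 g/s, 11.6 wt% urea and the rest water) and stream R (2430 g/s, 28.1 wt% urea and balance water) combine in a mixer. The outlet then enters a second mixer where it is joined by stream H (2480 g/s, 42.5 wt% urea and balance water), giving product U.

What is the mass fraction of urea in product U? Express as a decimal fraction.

Overall, product flow = 7140 g/s.
urea in = 2230×0.116 + 2430×0.281 + 2480×0.425 = 1995.5 g/s.
urea fraction in U = 0.2795.

0.2795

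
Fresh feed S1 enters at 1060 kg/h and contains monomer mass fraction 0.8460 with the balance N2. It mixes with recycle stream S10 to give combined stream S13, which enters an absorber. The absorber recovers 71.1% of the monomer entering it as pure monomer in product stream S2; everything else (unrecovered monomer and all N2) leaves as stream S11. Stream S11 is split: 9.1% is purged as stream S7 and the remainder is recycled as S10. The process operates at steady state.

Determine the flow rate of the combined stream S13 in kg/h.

3010 kg/h

N2 enters only via S1 and leaves only via the purge: 1060×0.154 = 0.091×(N2 in S11), and the absorber passes all N2, so N2 in S13 = N2 in S11 = 1793.8 kg/h.
monomer in S13: m_A = 1060×0.846 + (1−0.091)·(1−0.711)·m_A, so m_A = 896.76/0.7373 = 1216.3 kg/h.
S13 = 1216.3 + 1793.8 = 3010.1 kg/h.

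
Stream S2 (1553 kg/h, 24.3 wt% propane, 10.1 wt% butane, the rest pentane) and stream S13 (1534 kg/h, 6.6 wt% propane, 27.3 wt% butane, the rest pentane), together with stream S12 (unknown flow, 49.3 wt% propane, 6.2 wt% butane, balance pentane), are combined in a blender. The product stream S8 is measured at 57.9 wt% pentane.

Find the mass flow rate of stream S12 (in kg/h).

Let S12 be the unknown flow. Total out = 3087 + S12.
pentane balance: 2032.7 + 0.445·S12 = 0.579·(3087 + S12)
(0.445 − 0.579)·S12 = 0.579×3087 − 2032.7 = -245.37
S12 = -245.37 / -0.134 = 1831.1 kg/h

1831 kg/h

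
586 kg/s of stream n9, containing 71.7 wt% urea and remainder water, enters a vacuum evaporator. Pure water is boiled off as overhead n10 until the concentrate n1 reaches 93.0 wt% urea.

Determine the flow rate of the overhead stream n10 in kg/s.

134.2 kg/s

urea is conserved: 586×0.717 = 420.16 kg/s all reports to the concentrate.
Concentrate = 420.16/(target fraction) = 451.79 kg/s.
Overhead = 586 − 451.79 = 134.21 kg/s.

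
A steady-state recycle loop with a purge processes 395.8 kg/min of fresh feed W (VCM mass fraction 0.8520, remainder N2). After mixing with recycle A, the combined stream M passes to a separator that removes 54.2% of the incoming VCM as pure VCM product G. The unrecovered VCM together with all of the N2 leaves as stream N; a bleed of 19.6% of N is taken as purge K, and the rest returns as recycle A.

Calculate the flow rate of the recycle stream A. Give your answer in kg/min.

436.8 kg/min

N2 enters only via W and leaves only via the purge: 395.8×0.148 = 0.196×(N2 in N), and the separator passes all N2, so N2 in M = N2 in N = 298.87 kg/min.
VCM in M: m_A = 395.8×0.852 + (1−0.196)·(1−0.542)·m_A, so m_A = 337.22/0.6318 = 533.77 kg/min.
N = (1−0.542)×533.77 + 298.87 = 543.34 kg/min.
Recycle A = (1−0.196)×543.34 = 436.84 kg/min.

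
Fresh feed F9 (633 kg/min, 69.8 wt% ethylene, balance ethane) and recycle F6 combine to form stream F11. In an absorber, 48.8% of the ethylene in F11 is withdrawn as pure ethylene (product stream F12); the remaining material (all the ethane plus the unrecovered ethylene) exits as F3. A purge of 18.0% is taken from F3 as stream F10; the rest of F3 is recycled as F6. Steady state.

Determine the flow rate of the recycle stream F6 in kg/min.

ethane enters only via F9 and leaves only via the purge: 633×0.302 = 0.180×(ethane in F3), and the absorber passes all ethane, so ethane in F11 = ethane in F3 = 1062 kg/min.
ethylene in F11: m_A = 633×0.698 + (1−0.180)·(1−0.488)·m_A, so m_A = 441.83/0.5802 = 761.57 kg/min.
F3 = (1−0.488)×761.57 + 1062 = 1452 kg/min.
Recycle F6 = (1−0.180)×1452 = 1190.6 kg/min.

1191 kg/min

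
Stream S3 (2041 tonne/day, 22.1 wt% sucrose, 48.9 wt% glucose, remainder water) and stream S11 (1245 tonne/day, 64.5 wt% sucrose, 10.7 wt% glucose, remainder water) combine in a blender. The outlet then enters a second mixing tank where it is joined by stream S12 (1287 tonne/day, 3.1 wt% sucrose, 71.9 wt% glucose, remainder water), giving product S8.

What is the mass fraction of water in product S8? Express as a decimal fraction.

Overall, product flow = 4573 tonne/day.
water in = 2041×0.290 + 1245×0.248 + 1287×0.250 = 1222.4 tonne/day.
water fraction in S8 = 0.267.

0.267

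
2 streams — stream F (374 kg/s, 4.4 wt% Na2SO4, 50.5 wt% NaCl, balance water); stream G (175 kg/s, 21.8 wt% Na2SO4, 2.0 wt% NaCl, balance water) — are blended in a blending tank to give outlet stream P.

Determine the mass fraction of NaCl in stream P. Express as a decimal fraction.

0.350

Total flow out = 374 + 175 = 549 kg/s.
NaCl in = 374×0.505 + 175×0.020 = 192.37 kg/s.
NaCl mass fraction in P = 192.37/549 = 0.350.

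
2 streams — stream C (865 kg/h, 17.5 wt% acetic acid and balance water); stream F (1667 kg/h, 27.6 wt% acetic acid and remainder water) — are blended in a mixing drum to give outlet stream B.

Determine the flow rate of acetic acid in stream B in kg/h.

acetic acid out = acetic acid in = 865×0.175 + 1667×0.276 = 611.47 kg/h.

611.5 kg/h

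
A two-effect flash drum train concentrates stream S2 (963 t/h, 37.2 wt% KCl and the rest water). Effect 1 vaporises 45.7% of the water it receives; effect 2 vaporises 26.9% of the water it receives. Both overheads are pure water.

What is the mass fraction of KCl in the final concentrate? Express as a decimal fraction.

0.5988

water in feed = 963×0.628 = 604.76 t/h.
After stage 1: water left = (1−0.457)×604.76 = 328.39; stream total = 686.62 t/h.
After stage 2: water left = (1−0.269)×328.39 = 240.05; final concentrate = 598.29 t/h.
KCl fraction = 358.24/598.29 = 0.5988.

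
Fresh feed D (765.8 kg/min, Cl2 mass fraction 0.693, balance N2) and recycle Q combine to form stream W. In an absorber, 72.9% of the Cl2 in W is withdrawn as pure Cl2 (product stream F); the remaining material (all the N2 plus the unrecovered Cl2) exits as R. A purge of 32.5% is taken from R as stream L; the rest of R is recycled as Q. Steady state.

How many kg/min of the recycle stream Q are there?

607.1 kg/min

N2 enters only via D and leaves only via the purge: 765.8×0.307 = 0.325×(N2 in R), and the absorber passes all N2, so N2 in W = N2 in R = 723.39 kg/min.
Cl2 in W: m_A = 765.8×0.693 + (1−0.325)·(1−0.729)·m_A, so m_A = 530.7/0.8171 = 649.51 kg/min.
R = (1−0.729)×649.51 + 723.39 = 899.4 kg/min.
Recycle Q = (1−0.325)×899.4 = 607.1 kg/min.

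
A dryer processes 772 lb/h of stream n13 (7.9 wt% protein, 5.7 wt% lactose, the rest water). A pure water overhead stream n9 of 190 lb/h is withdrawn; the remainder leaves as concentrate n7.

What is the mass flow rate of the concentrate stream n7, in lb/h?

582 lb/h

Concentrate = 772 − 190 = 582 lb/h.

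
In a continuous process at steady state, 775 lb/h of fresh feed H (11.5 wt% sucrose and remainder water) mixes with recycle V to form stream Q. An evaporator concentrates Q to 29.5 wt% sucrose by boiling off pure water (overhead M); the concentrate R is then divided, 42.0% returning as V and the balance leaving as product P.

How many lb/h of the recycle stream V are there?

Overall sucrose balance (none leaves overhead): sucrose in fresh feed = sucrose in product, i.e. 775×0.115 = (1−0.420)·R·0.295.
R = 89.125/(0.295×0.580) = 520.89 lb/h.
Recycle V = 0.420×520.89 = 218.78 lb/h.

218.8 lb/h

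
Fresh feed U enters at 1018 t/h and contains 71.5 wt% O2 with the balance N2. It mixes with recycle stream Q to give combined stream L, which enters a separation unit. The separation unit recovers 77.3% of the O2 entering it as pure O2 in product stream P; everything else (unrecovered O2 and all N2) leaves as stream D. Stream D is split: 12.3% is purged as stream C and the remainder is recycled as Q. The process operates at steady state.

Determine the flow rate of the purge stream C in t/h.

N2 enters only via U and leaves only via the purge: 1018×0.285 = 0.123×(N2 in D), and the separation unit passes all N2, so N2 in L = N2 in D = 2358.8 t/h.
O2 in L: m_A = 1018×0.715 + (1−0.123)·(1−0.773)·m_A, so m_A = 727.87/0.8009 = 908.79 t/h.
D = (1−0.773)×908.79 + 2358.8 = 2565.1 t/h.
Purge C = 0.123×2565.1 = 315.5 t/h.

315.5 t/h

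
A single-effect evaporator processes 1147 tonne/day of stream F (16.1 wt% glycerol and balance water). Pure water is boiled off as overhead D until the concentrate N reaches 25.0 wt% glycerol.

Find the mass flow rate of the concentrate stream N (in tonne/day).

738.7 tonne/day

glycerol is conserved: 1147×0.161 = 184.67 tonne/day all reports to the concentrate.
Concentrate = 184.67/(target fraction) = 738.67 tonne/day.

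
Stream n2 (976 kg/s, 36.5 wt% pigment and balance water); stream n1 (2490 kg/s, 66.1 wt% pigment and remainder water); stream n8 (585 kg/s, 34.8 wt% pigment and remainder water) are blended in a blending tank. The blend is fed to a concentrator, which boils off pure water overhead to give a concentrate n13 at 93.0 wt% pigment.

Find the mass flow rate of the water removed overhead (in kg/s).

1679 kg/s

pigment entering = 976×0.365 + 2490×0.661 + 585×0.348 = 2205.7 kg/s.
All pigment reports to n13, so n13 = 2205.7/0.930 = 2371.7 kg/s.
Total feed = 4051 kg/s; overhead = 4051 − 2371.7 = 1679.3 kg/s.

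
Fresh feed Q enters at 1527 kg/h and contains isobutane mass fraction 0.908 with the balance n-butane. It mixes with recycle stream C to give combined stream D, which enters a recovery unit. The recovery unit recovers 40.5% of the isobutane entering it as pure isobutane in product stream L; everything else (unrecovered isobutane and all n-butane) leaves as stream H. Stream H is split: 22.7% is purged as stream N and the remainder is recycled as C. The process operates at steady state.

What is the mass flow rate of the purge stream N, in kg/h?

487.2 kg/h

n-butane enters only via Q and leaves only via the purge: 1527×0.092 = 0.227×(n-butane in H), and the recovery unit passes all n-butane, so n-butane in D = n-butane in H = 618.87 kg/h.
isobutane in D: m_A = 1527×0.908 + (1−0.227)·(1−0.405)·m_A, so m_A = 1386.5/0.5401 = 2567.3 kg/h.
H = (1−0.405)×2567.3 + 618.87 = 2146.4 kg/h.
Purge N = 0.227×2146.4 = 487.24 kg/h.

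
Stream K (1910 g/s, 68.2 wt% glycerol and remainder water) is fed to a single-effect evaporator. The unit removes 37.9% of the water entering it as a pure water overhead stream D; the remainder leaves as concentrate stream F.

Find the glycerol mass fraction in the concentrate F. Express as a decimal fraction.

0.775

glycerol is not removed: 1910×0.682 = 1302.6 g/s of glycerol enters F.
water entering = 1910×0.318 = 607.38 g/s; overhead removed = 0.379×607.38 = 230.2 g/s.
Concentrate = 1910 − 230.2 = 1679.8 g/s.
Mass fraction = 1302.6/1679.8 = 0.775.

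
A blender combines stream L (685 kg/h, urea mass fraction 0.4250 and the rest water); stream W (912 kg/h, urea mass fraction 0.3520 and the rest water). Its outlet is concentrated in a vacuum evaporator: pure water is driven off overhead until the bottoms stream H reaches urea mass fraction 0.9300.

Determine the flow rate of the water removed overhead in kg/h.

urea entering = 685×0.425 + 912×0.352 = 612.15 kg/h.
All urea reports to H, so H = 612.15/0.930 = 658.22 kg/h.
Total feed = 1597 kg/h; overhead = 1597 − 658.22 = 938.78 kg/h.

938.8 kg/h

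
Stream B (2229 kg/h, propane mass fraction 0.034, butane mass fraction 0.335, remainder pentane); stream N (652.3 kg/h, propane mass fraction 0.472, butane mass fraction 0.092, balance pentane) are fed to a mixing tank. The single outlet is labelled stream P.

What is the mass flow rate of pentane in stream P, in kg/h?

pentane out = pentane in = 2229×0.631 + 652.3×0.436 = 1690.9 kg/h.

1691 kg/h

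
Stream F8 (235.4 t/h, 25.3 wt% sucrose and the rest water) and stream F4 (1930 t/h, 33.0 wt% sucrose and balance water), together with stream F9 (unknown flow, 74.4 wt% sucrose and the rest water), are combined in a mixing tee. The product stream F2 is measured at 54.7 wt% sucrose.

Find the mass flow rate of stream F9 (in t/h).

Let F9 be the unknown flow. Total out = 2165.4 + F9.
sucrose balance: 696.46 + 0.744·F9 = 0.547·(2165.4 + F9)
(0.744 − 0.547)·F9 = 0.547×2165.4 − 696.46 = 488.02
F9 = 488.02 / 0.197 = 2477.2 t/h

2477 t/h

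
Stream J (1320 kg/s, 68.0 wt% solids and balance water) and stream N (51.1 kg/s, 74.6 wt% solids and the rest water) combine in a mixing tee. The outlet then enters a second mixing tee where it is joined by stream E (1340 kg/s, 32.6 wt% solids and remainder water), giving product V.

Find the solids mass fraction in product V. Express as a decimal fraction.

Overall, product flow = 2711.1 kg/s.
solids in = 1320×0.680 + 51.1×0.746 + 1340×0.326 = 1372.6 kg/s.
solids fraction in V = 0.506.

0.506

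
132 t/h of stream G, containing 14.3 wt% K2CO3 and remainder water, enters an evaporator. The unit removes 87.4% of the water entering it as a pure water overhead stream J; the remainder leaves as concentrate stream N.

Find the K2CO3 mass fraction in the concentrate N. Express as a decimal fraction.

0.570

K2CO3 is not removed: 132×0.143 = 18.876 t/h of K2CO3 enters N.
water entering = 132×0.857 = 113.12 t/h; overhead removed = 0.874×113.12 = 98.87 t/h.
Concentrate = 132 − 98.87 = 33.13 t/h.
Mass fraction = 18.876/33.13 = 0.570.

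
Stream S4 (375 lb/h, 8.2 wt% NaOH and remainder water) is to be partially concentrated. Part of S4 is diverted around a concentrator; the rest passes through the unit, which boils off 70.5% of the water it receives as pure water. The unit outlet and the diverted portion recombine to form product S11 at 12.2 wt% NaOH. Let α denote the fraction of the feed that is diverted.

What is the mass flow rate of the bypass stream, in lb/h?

185 lb/h

All 375×0.082 = 30.75 lb/h of NaOH reaches S11, so S11 = 30.75/0.122 = 252.05 lb/h and vapour = 122.95 lb/h.
The evaporator receives (1−α)·375 of feed at 0.918 water and removes 0.705 of that water:
0.705×0.918×(1−α)×375 = 122.95
(1−α) = 122.95/242.7 = 0.5066;  α = 0.4934.
Bypass flow = 0.4934×375 = 185.02 lb/h.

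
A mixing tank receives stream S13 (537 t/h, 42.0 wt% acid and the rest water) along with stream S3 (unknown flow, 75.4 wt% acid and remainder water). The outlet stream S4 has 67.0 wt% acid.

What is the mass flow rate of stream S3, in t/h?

Let S3 be the unknown flow. Total out = 537 + S3.
acid balance: 225.54 + 0.754·S3 = 0.670·(537 + S3)
(0.754 − 0.670)·S3 = 0.670×537 − 225.54 = 134.25
S3 = 134.25 / 0.084 = 1598.2 t/h

1598 t/h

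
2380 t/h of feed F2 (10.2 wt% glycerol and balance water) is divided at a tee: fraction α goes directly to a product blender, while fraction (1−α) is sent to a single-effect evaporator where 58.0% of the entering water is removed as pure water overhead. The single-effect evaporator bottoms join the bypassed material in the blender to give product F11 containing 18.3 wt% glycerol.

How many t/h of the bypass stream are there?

All 2380×0.102 = 242.76 t/h of glycerol reaches F11, so F11 = 242.76/0.183 = 1326.6 t/h and vapour = 1053.4 t/h.
The evaporator receives (1−α)·2380 of feed at 0.898 water and removes 0.580 of that water:
0.580×0.898×(1−α)×2380 = 1053.4
(1−α) = 1053.4/1239.6 = 0.8498;  α = 0.1502.
Bypass flow = 0.1502×2380 = 357.42 t/h.

357.4 t/h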